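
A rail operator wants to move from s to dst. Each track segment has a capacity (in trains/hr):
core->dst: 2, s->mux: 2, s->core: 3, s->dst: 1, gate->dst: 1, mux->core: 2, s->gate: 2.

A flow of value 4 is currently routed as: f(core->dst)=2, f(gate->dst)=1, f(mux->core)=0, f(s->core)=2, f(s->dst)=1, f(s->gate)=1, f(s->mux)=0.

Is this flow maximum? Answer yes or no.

Yes

Residual reachable from s: {core, gate, mux, s}; dst is not reachable.
Saturated cut: s->dst, gate->dst, core->dst with total capacity 4 = current flow value. Flow is maximum.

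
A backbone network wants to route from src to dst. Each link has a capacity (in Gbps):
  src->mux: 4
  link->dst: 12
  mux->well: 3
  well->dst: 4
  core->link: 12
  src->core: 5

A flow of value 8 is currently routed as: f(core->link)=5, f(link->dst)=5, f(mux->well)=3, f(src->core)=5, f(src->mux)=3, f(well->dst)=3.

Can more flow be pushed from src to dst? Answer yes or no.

No

Residual reachable from src: {mux, src}; dst is not reachable.
Saturated cut: mux->well, src->core with total capacity 8 = current flow value. Flow is maximum.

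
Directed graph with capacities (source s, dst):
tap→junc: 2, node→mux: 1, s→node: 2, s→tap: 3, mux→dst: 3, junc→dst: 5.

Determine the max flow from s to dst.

3

Augment s→node→mux→dst: bottleneck 1. Total 1.
Augment s→tap→junc→dst: bottleneck 2. Total 3.
No augmenting path remains in the residual graph.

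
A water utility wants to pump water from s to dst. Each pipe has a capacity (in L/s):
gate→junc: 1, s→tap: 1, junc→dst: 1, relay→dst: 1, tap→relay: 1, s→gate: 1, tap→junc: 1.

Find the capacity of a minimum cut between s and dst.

Max flow = 2 (via 2 augmenting paths).
In the residual at optimum, the set reachable from s is {s}.
Cut edges: s→tap (cap 1), s→gate (cap 1). Sum = 2.

2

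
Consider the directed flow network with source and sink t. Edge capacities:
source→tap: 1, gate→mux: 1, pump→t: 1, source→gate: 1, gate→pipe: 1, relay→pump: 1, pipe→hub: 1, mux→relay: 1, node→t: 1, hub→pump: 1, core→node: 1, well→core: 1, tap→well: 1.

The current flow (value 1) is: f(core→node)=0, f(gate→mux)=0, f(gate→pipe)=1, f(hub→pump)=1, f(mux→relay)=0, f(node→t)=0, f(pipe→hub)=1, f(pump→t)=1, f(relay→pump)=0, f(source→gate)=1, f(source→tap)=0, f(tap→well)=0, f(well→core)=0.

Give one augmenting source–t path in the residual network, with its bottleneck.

source→tap→well→core→node→t, bottleneck 1

Residual along source→tap→well→core→node→t: source→tap: 1, tap→well: 1, well→core: 1, core→node: 1, node→t: 1.
Bottleneck = min = 1.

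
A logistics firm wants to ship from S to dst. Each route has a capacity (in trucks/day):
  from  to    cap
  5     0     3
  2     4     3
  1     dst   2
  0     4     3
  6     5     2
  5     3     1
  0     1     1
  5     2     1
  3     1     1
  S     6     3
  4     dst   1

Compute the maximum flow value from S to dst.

Augment S->6->5->3->1->dst: bottleneck 1. Total 1.
Augment S->6->5->0->1->dst: bottleneck 1. Total 2.
No augmenting path remains in the residual graph.

2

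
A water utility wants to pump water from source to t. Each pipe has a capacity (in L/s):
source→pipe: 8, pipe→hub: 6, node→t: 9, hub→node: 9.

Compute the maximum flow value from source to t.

6

Augment source→pipe→hub→node→t: bottleneck 6. Total 6.
No augmenting path remains in the residual graph.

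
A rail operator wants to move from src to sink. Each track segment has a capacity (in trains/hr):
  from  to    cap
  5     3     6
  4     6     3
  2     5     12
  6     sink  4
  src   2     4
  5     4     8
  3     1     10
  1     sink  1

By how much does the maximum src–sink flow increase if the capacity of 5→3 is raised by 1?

0

Original max flow = 4.
Edge 5→3 does not cross the min cut (source side {src}), so extra capacity there cannot help.
New max flow = 4. Increase = 0.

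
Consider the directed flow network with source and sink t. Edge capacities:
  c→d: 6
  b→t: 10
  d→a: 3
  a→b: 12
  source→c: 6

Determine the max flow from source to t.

Augment source→c→d→a→b→t: bottleneck 3. Total 3.
No augmenting path remains in the residual graph.

3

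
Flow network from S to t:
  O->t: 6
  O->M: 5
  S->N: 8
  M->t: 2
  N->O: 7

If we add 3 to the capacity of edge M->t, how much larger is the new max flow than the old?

0

Original max flow = 7.
Edge M->t does not cross the min cut (source side {N, S}), so extra capacity there cannot help.
New max flow = 7. Increase = 0.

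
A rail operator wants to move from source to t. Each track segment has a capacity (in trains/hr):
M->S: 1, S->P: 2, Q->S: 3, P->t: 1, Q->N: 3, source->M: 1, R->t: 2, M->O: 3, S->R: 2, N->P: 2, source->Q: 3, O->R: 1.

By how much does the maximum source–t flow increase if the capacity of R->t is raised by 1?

Original max flow = 3.
After raising cap(R->t), augmenting paths through that edge carry 1 more unit.
New max flow = 4. Increase = 1.

1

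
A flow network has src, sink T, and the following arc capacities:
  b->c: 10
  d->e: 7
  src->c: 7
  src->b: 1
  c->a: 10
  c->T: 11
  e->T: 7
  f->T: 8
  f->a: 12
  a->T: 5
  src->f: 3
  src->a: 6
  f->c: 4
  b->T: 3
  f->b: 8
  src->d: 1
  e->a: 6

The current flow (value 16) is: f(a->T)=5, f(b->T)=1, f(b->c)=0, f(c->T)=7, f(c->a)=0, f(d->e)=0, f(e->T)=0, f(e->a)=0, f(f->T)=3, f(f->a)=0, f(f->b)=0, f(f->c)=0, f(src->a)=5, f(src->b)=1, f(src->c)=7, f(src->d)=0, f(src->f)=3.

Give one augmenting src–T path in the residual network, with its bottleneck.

src->d->e->T, bottleneck 1

Residual along src->d->e->T: src->d: 1, d->e: 7, e->T: 7.
Bottleneck = min = 1.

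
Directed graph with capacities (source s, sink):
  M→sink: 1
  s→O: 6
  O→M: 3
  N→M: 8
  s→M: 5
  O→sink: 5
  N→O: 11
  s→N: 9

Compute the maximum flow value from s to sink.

Augment s→O→sink: bottleneck 5. Total 5.
Augment s→M→sink: bottleneck 1. Total 6.
No augmenting path remains in the residual graph.

6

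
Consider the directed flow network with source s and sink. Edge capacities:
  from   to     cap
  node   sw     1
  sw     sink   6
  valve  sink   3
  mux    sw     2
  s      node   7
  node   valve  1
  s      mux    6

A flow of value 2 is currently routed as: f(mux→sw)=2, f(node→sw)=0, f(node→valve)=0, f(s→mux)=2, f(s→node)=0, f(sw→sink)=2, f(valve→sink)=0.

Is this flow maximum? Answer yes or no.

Residual path s→node→sw→sink has bottleneck 1 > 0.
Pushing 1 along it raises the flow to 3, so the given flow is not maximum.

No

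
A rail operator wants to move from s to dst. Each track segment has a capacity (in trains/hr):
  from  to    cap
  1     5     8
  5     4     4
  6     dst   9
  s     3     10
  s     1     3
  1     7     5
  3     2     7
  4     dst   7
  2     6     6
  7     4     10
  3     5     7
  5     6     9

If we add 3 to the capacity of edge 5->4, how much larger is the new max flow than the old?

0

Original max flow = 13.
Edge 5->4 does not cross the min cut (source side {s}), so extra capacity there cannot help.
New max flow = 13. Increase = 0.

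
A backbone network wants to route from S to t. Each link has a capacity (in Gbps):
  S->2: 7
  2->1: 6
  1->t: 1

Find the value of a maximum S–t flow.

Augment S->2->1->t: bottleneck 1. Total 1.
No augmenting path remains in the residual graph.

1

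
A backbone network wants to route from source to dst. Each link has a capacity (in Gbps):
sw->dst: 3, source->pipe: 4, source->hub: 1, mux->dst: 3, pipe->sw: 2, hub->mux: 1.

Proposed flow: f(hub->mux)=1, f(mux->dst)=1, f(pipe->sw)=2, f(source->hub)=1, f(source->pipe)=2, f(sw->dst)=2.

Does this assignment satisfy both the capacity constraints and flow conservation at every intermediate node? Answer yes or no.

Every edge has 0 ≤ f(e) ≤ cap(e).
At each intermediate node, inflow equals outflow.

Yes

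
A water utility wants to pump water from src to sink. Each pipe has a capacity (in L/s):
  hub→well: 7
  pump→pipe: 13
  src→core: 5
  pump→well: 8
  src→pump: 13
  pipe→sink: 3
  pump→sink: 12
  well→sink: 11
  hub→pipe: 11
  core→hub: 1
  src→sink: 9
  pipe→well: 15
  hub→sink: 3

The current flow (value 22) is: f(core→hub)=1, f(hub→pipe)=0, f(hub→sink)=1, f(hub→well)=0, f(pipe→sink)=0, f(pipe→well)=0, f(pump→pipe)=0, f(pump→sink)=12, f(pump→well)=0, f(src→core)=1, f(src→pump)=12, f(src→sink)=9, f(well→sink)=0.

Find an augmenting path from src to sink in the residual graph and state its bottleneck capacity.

Residual along src→pump→pipe→sink: src→pump: 1, pump→pipe: 13, pipe→sink: 3.
Bottleneck = min = 1.

src→pump→pipe→sink, bottleneck 1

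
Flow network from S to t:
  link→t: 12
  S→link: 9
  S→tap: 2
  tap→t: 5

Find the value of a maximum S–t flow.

Augment S→link→t: bottleneck 9. Total 9.
Augment S→tap→t: bottleneck 2. Total 11.
No augmenting path remains in the residual graph.

11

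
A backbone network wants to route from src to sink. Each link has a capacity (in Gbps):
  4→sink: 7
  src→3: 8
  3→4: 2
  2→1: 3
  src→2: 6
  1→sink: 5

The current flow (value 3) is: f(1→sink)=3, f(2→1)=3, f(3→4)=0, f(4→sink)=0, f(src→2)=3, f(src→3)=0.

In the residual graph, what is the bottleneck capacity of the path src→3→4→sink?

2

Residual capacities along the path: src→3: 8, 3→4: 2, 4→sink: 7.
Minimum is 2.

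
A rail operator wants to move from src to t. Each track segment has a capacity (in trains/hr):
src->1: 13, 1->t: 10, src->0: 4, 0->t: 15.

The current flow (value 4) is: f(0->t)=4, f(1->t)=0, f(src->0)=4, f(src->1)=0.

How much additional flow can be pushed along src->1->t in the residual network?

Residual capacities along the path: src->1: 13, 1->t: 10.
Minimum is 10.

10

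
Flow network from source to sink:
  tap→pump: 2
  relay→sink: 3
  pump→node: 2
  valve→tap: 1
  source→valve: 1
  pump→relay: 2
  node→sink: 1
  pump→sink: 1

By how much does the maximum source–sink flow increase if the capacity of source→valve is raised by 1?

Original max flow = 1.
Even with extra capacity on source→valve, another cut of capacity 1 remains binding.
New max flow = 1. Increase = 0.

0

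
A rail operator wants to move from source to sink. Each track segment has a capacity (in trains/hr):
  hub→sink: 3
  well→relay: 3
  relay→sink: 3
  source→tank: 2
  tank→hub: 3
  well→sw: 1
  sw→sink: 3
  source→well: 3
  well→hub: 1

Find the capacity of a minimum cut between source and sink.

5

Max flow = 5 (via 4 augmenting paths).
In the residual at optimum, the set reachable from source is {source}.
Cut edges: source→well (cap 3), source→tank (cap 2). Sum = 5.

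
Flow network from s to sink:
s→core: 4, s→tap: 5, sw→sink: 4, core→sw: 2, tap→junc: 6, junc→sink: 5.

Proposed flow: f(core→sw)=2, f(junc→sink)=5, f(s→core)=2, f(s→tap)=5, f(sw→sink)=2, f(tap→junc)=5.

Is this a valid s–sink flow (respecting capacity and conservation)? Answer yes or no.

Yes

Every edge has 0 ≤ f(e) ≤ cap(e).
At each intermediate node, inflow equals outflow.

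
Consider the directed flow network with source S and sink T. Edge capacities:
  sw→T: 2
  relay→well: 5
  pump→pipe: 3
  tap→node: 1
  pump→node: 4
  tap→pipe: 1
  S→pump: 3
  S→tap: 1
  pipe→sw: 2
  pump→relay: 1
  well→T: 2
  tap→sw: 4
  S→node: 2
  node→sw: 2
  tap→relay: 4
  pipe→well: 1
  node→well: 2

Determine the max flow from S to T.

4

Augment S→tap→sw→T: bottleneck 1. Total 1.
Augment S→node→sw→T: bottleneck 1. Total 2.
Augment S→node→well→T: bottleneck 1. Total 3.
Augment S→pump→node→well→T: bottleneck 1. Total 4.
No augmenting path remains in the residual graph.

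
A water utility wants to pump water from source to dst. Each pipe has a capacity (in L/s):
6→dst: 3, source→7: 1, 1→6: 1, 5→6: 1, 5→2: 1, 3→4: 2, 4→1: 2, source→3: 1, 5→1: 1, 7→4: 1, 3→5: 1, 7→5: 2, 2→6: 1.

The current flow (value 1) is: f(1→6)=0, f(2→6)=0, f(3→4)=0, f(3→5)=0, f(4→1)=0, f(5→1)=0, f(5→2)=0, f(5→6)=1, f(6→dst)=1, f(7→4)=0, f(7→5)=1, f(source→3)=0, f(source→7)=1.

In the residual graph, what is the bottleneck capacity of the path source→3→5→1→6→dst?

1

Residual capacities along the path: source→3: 1, 3→5: 1, 5→1: 1, 1→6: 1, 6→dst: 2.
Minimum is 1.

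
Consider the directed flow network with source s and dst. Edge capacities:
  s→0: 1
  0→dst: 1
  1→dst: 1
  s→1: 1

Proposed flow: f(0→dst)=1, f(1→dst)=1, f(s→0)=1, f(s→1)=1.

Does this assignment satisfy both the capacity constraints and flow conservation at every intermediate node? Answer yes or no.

Every edge has 0 ≤ f(e) ≤ cap(e).
At each intermediate node, inflow equals outflow.

Yes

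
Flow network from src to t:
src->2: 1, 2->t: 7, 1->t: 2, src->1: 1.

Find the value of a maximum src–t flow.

Augment src->1->t: bottleneck 1. Total 1.
Augment src->2->t: bottleneck 1. Total 2.
No augmenting path remains in the residual graph.

2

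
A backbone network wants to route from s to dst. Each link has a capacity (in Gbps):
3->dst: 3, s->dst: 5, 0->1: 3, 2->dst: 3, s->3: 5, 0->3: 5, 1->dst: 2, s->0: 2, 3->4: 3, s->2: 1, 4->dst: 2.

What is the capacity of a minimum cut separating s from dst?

Max flow = 13 (via 5 augmenting paths).
In the residual at optimum, the set reachable from s is {s}.
Cut edges: s->0 (cap 2), s->2 (cap 1), s->3 (cap 5), s->dst (cap 5). Sum = 13.

13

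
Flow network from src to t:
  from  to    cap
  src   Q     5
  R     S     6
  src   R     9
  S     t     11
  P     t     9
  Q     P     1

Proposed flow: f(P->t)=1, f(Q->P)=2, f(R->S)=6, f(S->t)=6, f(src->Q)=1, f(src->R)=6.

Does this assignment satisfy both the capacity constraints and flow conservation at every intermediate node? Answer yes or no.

Capacity violated on Q->P: flow 2 > capacity 1.

No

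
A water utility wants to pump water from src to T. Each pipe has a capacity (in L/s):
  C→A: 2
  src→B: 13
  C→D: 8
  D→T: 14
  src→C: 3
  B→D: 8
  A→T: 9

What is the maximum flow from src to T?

Augment src→C→A→T: bottleneck 2. Total 2.
Augment src→C→D→T: bottleneck 1. Total 3.
Augment src→B→D→T: bottleneck 8. Total 11.
No augmenting path remains in the residual graph.

11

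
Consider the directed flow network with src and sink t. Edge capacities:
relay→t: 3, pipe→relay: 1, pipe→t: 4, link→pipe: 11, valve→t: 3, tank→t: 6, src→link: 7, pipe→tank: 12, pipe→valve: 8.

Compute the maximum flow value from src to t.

7

Augment src→link→pipe→t: bottleneck 4. Total 4.
Augment src→link→pipe→tank→t: bottleneck 3. Total 7.
No augmenting path remains in the residual graph.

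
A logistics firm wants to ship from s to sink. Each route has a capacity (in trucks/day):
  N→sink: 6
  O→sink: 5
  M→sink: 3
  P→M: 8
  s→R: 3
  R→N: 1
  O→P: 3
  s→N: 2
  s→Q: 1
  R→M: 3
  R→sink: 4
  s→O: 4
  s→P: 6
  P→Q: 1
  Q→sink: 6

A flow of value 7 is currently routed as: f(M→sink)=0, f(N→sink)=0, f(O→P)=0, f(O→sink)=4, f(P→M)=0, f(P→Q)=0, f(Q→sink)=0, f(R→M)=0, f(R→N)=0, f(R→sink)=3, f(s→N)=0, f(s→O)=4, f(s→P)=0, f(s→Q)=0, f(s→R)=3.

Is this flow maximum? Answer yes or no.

No

Residual path s→N→sink has bottleneck 2 > 0.
Pushing 2 along it raises the flow to 9, so the given flow is not maximum.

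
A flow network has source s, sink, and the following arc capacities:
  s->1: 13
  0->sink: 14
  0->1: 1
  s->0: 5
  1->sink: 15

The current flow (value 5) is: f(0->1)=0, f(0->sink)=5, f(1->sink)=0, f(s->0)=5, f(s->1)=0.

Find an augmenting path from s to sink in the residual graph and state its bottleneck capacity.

Residual along s->1->sink: s->1: 13, 1->sink: 15.
Bottleneck = min = 13.

s->1->sink, bottleneck 13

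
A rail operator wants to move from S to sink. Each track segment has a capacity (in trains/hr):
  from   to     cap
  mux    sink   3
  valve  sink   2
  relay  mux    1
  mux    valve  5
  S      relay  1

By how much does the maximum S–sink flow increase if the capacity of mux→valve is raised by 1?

0

Original max flow = 1.
Edge mux→valve does not cross the min cut (source side {S}), so extra capacity there cannot help.
New max flow = 1. Increase = 0.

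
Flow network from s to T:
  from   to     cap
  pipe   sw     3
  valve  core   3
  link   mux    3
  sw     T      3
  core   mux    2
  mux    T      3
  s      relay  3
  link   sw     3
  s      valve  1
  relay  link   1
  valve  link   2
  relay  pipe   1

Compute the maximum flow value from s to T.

Augment s→relay→pipe→sw→T: bottleneck 1. Total 1.
Augment s→relay→link→sw→T: bottleneck 1. Total 2.
Augment s→valve→link→sw→T: bottleneck 1. Total 3.
No augmenting path remains in the residual graph.

3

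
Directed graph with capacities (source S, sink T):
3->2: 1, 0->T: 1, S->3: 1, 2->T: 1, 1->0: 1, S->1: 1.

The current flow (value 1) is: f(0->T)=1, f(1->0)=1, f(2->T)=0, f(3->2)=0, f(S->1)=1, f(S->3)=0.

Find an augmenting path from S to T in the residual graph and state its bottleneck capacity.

S->3->2->T, bottleneck 1

Residual along S->3->2->T: S->3: 1, 3->2: 1, 2->T: 1.
Bottleneck = min = 1.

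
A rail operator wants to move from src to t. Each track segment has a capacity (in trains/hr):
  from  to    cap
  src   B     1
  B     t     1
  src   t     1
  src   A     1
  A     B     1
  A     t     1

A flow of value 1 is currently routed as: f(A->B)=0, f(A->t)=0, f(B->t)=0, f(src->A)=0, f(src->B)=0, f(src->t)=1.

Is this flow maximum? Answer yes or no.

Residual path src->A->t has bottleneck 1 > 0.
Pushing 1 along it raises the flow to 2, so the given flow is not maximum.

No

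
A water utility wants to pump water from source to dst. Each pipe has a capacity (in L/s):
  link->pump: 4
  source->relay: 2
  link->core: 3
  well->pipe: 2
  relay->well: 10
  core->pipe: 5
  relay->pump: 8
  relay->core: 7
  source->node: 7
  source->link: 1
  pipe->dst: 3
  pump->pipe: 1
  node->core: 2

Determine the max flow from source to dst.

3

Augment source->node->core->pipe->dst: bottleneck 2. Total 2.
Augment source->link->pump->pipe->dst: bottleneck 1. Total 3.
No augmenting path remains in the residual graph.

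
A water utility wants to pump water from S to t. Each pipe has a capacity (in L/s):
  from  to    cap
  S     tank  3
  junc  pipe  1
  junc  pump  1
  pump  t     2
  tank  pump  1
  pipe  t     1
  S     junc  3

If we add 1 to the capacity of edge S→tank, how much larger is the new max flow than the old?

0

Original max flow = 3.
Edge S→tank does not cross the min cut (source side {S, junc, tank}), so extra capacity there cannot help.
New max flow = 3. Increase = 0.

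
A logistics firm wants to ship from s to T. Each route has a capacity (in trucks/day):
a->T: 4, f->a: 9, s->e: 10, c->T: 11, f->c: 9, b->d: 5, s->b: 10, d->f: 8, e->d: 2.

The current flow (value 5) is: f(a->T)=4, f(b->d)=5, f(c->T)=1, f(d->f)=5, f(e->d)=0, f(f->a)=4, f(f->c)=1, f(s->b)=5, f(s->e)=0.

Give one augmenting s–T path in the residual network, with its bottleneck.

s->e->d->f->c->T, bottleneck 2

Residual along s->e->d->f->c->T: s->e: 10, e->d: 2, d->f: 3, f->c: 8, c->T: 10.
Bottleneck = min = 2.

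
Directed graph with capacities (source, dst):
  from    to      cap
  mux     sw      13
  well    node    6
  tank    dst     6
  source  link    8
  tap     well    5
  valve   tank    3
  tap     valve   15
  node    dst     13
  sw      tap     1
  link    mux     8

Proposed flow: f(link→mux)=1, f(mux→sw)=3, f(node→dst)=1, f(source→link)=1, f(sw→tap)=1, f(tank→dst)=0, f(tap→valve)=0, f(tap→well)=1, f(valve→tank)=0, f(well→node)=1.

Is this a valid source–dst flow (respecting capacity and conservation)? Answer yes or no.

Conservation fails at mux: inflow 1 ≠ outflow 3.

No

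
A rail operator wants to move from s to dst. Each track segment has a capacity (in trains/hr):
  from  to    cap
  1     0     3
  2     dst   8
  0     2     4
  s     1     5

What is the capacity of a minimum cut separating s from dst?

Max flow = 3 (via 1 augmenting path).
In the residual at optimum, the set reachable from s is {1, s}.
Cut edges: 1->0 (cap 3). Sum = 3.

3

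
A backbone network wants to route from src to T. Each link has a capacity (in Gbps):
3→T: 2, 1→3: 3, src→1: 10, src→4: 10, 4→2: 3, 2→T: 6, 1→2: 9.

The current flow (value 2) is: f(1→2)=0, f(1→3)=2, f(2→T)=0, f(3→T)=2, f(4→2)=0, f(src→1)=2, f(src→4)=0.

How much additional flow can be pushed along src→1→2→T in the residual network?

Residual capacities along the path: src→1: 8, 1→2: 9, 2→T: 6.
Minimum is 6.

6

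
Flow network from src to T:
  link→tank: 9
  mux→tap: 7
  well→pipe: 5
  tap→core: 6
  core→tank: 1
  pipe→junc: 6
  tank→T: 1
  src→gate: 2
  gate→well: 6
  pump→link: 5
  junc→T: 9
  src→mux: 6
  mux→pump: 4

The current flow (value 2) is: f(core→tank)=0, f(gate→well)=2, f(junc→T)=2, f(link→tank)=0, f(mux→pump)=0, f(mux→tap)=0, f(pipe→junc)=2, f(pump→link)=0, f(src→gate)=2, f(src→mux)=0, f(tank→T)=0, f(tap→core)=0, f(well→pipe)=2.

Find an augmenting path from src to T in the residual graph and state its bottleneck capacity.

Residual along src→mux→pump→link→tank→T: src→mux: 6, mux→pump: 4, pump→link: 5, link→tank: 9, tank→T: 1.
Bottleneck = min = 1.

src→mux→pump→link→tank→T, bottleneck 1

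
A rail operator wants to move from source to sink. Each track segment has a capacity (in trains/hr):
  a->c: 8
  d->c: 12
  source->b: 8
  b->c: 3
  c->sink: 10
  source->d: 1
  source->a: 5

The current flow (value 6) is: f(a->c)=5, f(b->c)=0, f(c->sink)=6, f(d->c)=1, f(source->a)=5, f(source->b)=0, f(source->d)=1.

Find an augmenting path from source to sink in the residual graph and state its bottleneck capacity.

Residual along source->b->c->sink: source->b: 8, b->c: 3, c->sink: 4.
Bottleneck = min = 3.

source->b->c->sink, bottleneck 3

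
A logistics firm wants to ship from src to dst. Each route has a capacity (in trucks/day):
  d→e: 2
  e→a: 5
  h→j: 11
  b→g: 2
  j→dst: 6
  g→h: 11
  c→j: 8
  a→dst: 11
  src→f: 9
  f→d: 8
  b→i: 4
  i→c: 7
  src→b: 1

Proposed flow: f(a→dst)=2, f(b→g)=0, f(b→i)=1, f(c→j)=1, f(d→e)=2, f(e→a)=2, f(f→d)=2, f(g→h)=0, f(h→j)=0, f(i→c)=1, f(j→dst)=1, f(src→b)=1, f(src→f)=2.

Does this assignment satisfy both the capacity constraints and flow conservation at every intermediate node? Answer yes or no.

Every edge has 0 ≤ f(e) ≤ cap(e).
At each intermediate node, inflow equals outflow.

Yes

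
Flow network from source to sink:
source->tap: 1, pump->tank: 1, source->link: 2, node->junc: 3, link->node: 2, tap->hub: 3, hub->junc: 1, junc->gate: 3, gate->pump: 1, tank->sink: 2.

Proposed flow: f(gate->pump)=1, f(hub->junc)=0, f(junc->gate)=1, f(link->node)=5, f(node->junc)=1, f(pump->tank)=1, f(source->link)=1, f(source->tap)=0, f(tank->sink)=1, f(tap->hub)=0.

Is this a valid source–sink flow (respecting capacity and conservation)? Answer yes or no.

Capacity violated on link->node: flow 5 > capacity 2.

No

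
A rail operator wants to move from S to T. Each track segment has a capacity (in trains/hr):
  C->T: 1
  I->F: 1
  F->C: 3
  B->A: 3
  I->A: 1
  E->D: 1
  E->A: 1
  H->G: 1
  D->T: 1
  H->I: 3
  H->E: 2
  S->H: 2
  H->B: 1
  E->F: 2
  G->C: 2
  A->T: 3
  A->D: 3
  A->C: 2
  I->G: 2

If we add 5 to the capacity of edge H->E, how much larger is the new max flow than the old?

0

Original max flow = 2.
Edge H->E does not cross the min cut (source side {S}), so extra capacity there cannot help.
New max flow = 2. Increase = 0.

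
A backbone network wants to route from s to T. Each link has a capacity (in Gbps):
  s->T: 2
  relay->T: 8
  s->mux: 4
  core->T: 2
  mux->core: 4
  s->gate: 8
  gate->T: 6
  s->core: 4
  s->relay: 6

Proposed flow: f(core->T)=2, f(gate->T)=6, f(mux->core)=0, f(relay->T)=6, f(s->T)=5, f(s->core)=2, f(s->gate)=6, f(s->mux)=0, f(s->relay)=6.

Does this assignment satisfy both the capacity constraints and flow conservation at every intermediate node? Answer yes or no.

Capacity violated on s->T: flow 5 > capacity 2.

No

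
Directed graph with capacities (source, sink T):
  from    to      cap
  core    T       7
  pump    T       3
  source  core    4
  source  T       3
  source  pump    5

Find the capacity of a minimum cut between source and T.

10

Max flow = 10 (via 3 augmenting paths).
In the residual at optimum, the set reachable from source is {pump, source}.
Cut edges: source→core (cap 4), source→T (cap 3), pump→T (cap 3). Sum = 10.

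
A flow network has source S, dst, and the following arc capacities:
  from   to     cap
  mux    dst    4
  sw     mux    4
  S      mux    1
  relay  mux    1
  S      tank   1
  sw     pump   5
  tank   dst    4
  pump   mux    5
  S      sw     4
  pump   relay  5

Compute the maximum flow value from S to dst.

Augment S→tank→dst: bottleneck 1. Total 1.
Augment S→mux→dst: bottleneck 1. Total 2.
Augment S→sw→mux→dst: bottleneck 3. Total 5.
No augmenting path remains in the residual graph.

5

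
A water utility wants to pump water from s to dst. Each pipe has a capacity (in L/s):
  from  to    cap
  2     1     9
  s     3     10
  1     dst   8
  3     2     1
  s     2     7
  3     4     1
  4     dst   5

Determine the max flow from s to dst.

Augment s→3→4→dst: bottleneck 1. Total 1.
Augment s→2→1→dst: bottleneck 7. Total 8.
Augment s→3→2→1→dst: bottleneck 1. Total 9.
No augmenting path remains in the residual graph.

9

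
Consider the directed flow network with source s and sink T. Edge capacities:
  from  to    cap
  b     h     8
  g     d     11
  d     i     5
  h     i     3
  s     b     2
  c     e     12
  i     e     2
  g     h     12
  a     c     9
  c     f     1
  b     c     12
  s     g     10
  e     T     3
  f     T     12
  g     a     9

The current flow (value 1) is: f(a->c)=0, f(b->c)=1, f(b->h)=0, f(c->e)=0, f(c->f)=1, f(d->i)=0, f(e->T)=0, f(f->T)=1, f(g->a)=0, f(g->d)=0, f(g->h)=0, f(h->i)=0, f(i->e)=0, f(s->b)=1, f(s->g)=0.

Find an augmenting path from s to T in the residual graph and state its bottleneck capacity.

Residual along s->b->c->e->T: s->b: 1, b->c: 11, c->e: 12, e->T: 3.
Bottleneck = min = 1.

s->b->c->e->T, bottleneck 1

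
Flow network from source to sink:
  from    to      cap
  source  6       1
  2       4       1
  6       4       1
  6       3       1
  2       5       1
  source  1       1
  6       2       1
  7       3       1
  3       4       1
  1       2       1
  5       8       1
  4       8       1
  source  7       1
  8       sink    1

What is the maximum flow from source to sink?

Augment source→6→4→8→sink: bottleneck 1. Total 1.
No augmenting path remains in the residual graph.

1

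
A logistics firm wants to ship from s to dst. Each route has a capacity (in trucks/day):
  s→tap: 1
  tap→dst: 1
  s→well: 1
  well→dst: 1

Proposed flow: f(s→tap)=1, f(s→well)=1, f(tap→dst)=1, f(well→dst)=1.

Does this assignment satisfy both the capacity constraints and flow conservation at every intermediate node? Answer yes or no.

Every edge has 0 ≤ f(e) ≤ cap(e).
At each intermediate node, inflow equals outflow.

Yes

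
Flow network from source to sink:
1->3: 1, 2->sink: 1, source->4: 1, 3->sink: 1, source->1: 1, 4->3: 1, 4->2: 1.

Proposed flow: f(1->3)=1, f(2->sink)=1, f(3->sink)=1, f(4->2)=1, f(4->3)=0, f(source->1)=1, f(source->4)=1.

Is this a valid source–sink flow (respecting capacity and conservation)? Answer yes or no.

Every edge has 0 ≤ f(e) ≤ cap(e).
At each intermediate node, inflow equals outflow.

Yes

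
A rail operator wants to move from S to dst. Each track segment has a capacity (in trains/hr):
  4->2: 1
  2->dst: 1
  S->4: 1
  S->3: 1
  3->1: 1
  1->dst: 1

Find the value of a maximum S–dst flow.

Augment S->3->1->dst: bottleneck 1. Total 1.
Augment S->4->2->dst: bottleneck 1. Total 2.
No augmenting path remains in the residual graph.

2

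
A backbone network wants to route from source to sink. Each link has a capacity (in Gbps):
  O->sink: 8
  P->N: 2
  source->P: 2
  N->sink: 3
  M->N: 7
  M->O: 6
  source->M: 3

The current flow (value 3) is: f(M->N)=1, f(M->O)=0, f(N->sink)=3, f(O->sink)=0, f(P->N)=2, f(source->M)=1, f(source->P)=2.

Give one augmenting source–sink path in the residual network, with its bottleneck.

Residual along source->M->O->sink: source->M: 2, M->O: 6, O->sink: 8.
Bottleneck = min = 2.

source->M->O->sink, bottleneck 2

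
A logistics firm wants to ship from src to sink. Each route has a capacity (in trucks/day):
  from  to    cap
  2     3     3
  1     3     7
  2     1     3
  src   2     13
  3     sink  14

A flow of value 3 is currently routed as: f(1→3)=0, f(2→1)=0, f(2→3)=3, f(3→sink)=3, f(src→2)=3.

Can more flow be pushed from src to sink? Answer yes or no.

Residual path src→2→1→3→sink has bottleneck 3 > 0.
Pushing 3 along it raises the flow to 6, so the given flow is not maximum.

Yes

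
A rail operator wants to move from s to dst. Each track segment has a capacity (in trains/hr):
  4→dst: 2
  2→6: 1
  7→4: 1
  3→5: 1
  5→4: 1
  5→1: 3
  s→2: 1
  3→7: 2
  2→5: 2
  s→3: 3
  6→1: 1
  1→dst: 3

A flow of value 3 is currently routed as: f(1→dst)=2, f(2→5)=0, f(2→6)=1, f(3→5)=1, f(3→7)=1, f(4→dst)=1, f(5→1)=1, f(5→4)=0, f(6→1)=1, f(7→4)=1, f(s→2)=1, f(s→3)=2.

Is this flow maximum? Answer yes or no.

Yes

Residual reachable from s: {3, 7, s}; dst is not reachable.
Saturated cut: s→2, 3→5, 7→4 with total capacity 3 = current flow value. Flow is maximum.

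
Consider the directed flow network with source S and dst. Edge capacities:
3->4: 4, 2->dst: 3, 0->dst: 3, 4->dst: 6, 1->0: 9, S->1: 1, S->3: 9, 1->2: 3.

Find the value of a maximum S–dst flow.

Augment S->1->0->dst: bottleneck 1. Total 1.
Augment S->3->4->dst: bottleneck 4. Total 5.
No augmenting path remains in the residual graph.

5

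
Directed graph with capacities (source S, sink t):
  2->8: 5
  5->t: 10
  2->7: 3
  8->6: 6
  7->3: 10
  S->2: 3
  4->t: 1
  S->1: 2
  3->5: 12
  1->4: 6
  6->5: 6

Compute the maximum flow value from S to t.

Augment S->1->4->t: bottleneck 1. Total 1.
Augment S->2->7->3->5->t: bottleneck 3. Total 4.
No augmenting path remains in the residual graph.

4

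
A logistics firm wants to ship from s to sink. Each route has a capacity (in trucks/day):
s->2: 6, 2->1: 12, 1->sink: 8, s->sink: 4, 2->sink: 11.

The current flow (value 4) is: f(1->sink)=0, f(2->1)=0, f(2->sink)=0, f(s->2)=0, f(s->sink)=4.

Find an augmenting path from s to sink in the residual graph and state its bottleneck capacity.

Residual along s->2->sink: s->2: 6, 2->sink: 11.
Bottleneck = min = 6.

s->2->sink, bottleneck 6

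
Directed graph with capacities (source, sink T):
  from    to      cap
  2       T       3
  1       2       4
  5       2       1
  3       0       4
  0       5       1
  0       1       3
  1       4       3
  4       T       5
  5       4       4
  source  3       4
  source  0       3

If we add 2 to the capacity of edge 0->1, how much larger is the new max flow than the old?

Original max flow = 4.
After raising cap(0->1), augmenting paths through that edge carry 2 more units.
New max flow = 6. Increase = 2.

2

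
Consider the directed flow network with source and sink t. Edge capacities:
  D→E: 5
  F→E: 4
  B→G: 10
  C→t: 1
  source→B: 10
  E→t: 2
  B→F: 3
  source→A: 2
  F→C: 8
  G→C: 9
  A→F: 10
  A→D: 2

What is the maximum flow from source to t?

Augment source→B→G→C→t: bottleneck 1. Total 1.
Augment source→B→F→E→t: bottleneck 2. Total 3.
No augmenting path remains in the residual graph.

3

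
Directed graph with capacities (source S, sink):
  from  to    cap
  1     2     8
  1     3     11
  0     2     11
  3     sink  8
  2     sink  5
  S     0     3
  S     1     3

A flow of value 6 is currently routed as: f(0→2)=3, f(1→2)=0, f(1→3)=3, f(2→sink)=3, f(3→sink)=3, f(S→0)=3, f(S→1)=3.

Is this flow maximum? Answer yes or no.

Residual reachable from S: {S}; sink is not reachable.
Saturated cut: S→1, S→0 with total capacity 6 = current flow value. Flow is maximum.

Yes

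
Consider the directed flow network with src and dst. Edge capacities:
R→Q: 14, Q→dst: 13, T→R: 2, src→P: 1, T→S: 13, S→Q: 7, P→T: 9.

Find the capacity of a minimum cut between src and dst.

Max flow = 1 (via 1 augmenting path).
In the residual at optimum, the set reachable from src is {src}.
Cut edges: src→P (cap 1). Sum = 1.

1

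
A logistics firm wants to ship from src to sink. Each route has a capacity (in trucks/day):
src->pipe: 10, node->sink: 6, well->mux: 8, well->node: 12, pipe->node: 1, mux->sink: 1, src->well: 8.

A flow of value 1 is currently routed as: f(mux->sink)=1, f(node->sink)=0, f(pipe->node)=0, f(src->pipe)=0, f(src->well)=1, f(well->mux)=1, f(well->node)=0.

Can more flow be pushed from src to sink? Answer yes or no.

Residual path src->well->node->sink has bottleneck 6 > 0.
Pushing 6 along it raises the flow to 7, so the given flow is not maximum.

Yes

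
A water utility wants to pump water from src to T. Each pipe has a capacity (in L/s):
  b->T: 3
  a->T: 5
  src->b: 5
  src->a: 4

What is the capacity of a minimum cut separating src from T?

7

Max flow = 7 (via 2 augmenting paths).
In the residual at optimum, the set reachable from src is {b, src}.
Cut edges: src->a (cap 4), b->T (cap 3). Sum = 7.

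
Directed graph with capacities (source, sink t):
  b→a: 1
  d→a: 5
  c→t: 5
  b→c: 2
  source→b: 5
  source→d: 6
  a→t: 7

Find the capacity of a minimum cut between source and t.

8

Max flow = 8 (via 3 augmenting paths).
In the residual at optimum, the set reachable from source is {b, d, source}.
Cut edges: b→c (cap 2), b→a (cap 1), d→a (cap 5). Sum = 8.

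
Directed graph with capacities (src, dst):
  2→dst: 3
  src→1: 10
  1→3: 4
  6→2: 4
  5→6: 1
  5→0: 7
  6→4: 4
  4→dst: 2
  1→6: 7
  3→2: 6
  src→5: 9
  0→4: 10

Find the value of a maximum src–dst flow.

5

Augment src→5→0→4→dst: bottleneck 2. Total 2.
Augment src→5→6→2→dst: bottleneck 1. Total 3.
Augment src→1→6→2→dst: bottleneck 2. Total 5.
No augmenting path remains in the residual graph.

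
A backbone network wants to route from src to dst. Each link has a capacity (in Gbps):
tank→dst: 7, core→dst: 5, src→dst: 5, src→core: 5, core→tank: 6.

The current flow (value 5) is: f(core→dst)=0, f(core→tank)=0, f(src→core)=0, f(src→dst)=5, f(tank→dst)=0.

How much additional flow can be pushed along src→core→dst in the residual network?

5

Residual capacities along the path: src→core: 5, core→dst: 5.
Minimum is 5.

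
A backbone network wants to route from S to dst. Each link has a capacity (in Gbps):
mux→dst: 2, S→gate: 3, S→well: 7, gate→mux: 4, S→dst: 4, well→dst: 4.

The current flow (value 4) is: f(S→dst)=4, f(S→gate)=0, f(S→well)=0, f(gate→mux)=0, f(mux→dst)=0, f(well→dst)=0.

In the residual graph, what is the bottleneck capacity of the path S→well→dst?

4

Residual capacities along the path: S→well: 7, well→dst: 4.
Minimum is 4.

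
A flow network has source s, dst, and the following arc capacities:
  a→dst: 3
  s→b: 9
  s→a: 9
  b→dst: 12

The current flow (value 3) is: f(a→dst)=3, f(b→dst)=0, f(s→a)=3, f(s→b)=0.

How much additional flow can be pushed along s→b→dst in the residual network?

9

Residual capacities along the path: s→b: 9, b→dst: 12.
Minimum is 9.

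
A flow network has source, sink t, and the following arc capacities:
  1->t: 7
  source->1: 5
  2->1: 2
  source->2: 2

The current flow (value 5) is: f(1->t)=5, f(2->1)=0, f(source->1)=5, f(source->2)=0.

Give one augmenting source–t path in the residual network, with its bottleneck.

Residual along source->2->1->t: source->2: 2, 2->1: 2, 1->t: 2.
Bottleneck = min = 2.

source->2->1->t, bottleneck 2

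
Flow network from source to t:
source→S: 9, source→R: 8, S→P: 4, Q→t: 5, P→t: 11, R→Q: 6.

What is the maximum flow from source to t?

Augment source→R→Q→t: bottleneck 5. Total 5.
Augment source→S→P→t: bottleneck 4. Total 9.
No augmenting path remains in the residual graph.

9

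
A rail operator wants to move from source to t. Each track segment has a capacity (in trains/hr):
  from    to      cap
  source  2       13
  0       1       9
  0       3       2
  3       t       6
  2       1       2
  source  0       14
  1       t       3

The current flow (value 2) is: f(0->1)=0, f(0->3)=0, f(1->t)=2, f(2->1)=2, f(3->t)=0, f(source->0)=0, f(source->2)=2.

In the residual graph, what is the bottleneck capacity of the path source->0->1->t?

Residual capacities along the path: source->0: 14, 0->1: 9, 1->t: 1.
Minimum is 1.

1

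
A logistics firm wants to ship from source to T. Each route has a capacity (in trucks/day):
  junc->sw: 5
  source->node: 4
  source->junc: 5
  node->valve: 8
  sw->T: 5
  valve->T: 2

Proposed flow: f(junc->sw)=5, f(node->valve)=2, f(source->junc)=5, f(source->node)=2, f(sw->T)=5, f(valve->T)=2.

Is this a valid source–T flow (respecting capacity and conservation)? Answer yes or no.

Yes

Every edge has 0 ≤ f(e) ≤ cap(e).
At each intermediate node, inflow equals outflow.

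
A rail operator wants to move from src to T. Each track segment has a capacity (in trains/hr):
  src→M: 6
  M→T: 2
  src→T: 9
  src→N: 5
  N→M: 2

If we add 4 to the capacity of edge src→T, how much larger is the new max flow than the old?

Original max flow = 11.
After raising cap(src→T), augmenting paths through that edge carry 4 more units.
New max flow = 15. Increase = 4.

4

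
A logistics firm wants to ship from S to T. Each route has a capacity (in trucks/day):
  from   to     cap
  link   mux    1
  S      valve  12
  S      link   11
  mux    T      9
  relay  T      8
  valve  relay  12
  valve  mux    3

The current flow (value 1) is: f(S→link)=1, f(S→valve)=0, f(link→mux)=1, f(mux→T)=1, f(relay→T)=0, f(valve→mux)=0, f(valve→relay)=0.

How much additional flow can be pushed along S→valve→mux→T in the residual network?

3

Residual capacities along the path: S→valve: 12, valve→mux: 3, mux→T: 8.
Minimum is 3.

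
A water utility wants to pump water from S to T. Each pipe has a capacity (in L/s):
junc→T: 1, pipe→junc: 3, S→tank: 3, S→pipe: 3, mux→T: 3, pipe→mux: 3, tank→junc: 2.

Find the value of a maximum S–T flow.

4

Augment S→tank→junc→T: bottleneck 1. Total 1.
Augment S→pipe→mux→T: bottleneck 3. Total 4.
No augmenting path remains in the residual graph.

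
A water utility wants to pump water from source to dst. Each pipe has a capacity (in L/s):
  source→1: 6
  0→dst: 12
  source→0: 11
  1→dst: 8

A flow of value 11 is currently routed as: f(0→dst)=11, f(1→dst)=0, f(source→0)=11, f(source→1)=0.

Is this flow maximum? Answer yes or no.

Residual path source→1→dst has bottleneck 6 > 0.
Pushing 6 along it raises the flow to 17, so the given flow is not maximum.

No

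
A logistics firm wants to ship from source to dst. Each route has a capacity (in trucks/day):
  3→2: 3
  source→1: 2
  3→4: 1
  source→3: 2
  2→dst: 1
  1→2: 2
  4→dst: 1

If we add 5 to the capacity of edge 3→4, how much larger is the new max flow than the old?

0

Original max flow = 2.
Even with extra capacity on 3→4, another cut of capacity 2 remains binding.
New max flow = 2. Increase = 0.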